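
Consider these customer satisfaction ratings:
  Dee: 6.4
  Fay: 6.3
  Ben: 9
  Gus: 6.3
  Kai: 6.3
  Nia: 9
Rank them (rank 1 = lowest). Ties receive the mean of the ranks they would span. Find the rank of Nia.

5.5

Sorted (ascending): 6.3, 6.3, 6.3, 6.4, 9, 9
The 3 values of 6.3 occupy positions 1–3 → average rank 2.
The 2 values of 9 occupy positions 5–6 → average rank (5+6)/2 = 5.5.
Nia has value 9 → rank 5.5.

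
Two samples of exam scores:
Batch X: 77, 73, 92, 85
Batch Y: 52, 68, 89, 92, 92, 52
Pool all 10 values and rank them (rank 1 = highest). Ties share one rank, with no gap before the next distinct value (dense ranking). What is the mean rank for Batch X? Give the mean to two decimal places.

3.25

Sorted (descending): 92, 92, 92, 89, 85, 77, 73, 68, 52, 52
The 3 values of 92 share dense rank 1.
The 2 values of 52 share dense rank 7.
Remaining distinct values take the next consecutive integers.
Batch X values → pooled ranks: 77→4, 73→5, 92→1, 85→3
Mean rank = (4 + 5 + 1 + 3) / 4 = 3.25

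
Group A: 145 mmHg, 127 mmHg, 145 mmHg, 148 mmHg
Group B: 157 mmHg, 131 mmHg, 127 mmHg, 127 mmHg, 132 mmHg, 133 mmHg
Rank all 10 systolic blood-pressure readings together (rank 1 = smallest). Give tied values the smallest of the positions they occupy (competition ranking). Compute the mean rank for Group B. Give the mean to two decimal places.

Sorted (ascending): 127, 127, 127, 131, 132, 133, 145, 145, 148, 157
The 3 values of 127 occupy positions 1–3 → each gets rank 1.
The 2 values of 145 occupy positions 7–8 → each gets rank 7.
Group B values → pooled ranks: 157→10, 131→4, 127→1, 127→1, 132→5, 133→6
Mean rank = (10 + 4 + 1 + 1 + 5 + 6) / 6 = 4.50

4.50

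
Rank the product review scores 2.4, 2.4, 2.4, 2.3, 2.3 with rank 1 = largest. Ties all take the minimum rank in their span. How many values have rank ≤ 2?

Sorted (descending): 2.4, 2.4, 2.4, 2.3, 2.3
The 3 values of 2.4 occupy positions 1–3 → each gets rank 1.
The 2 values of 2.3 occupy positions 4–5 → each gets rank 4.
Ranks ≤ 2: {1, 1, 1} → 3 values.

3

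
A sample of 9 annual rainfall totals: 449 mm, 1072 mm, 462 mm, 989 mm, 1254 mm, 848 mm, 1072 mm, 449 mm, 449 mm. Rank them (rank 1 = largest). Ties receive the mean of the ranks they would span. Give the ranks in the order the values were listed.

Sorted (descending): 1254, 1072, 1072, 989, 848, 462, 449, 449, 449
The 2 values of 1072 occupy positions 2–3 → average rank (2+3)/2 = 2.5.
The 3 values of 449 occupy positions 7–9 → average rank 8.

8, 2.5, 6, 4, 1, 5, 2.5, 8, 8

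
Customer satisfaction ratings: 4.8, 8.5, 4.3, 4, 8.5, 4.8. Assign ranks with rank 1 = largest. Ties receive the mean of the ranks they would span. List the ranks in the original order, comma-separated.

Sorted (descending): 8.5, 8.5, 4.8, 4.8, 4.3, 4
The 2 values of 8.5 occupy positions 1–2 → average rank (1+2)/2 = 1.5.
The 2 values of 4.8 occupy positions 3–4 → average rank (3+4)/2 = 3.5.

3.5, 1.5, 5, 6, 1.5, 3.5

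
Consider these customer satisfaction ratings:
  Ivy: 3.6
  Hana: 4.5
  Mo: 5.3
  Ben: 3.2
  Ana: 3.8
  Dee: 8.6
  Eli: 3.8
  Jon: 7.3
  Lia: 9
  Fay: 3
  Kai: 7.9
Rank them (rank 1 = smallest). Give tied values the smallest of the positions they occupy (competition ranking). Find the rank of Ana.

Sorted (ascending): 3, 3.2, 3.6, 3.8, 3.8, 4.5, 5.3, 7.3, 7.9, 8.6, 9
The 2 values of 3.8 occupy positions 4–5 → each gets rank 4.
Ana has value 3.8 → rank 4.

4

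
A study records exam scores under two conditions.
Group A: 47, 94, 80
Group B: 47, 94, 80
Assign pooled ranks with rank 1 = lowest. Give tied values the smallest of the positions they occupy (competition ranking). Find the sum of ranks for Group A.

Sorted (ascending): 47, 47, 80, 80, 94, 94
The 2 values of 47 occupy positions 1–2 → each gets rank 1.
The 2 values of 80 occupy positions 3–4 → each gets rank 3.
The 2 values of 94 occupy positions 5–6 → each gets rank 5.
Group A values → pooled ranks: 47→1, 94→5, 80→3
Rank sum = 1 + 5 + 3 = 9

9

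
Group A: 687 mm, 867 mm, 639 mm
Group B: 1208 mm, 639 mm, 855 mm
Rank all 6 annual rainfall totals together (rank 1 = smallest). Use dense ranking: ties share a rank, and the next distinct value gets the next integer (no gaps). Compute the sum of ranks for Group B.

9

Sorted (ascending): 639, 639, 687, 855, 867, 1208
The 2 values of 639 share dense rank 1.
Remaining distinct values take the next consecutive integers.
Group B values → pooled ranks: 1208→5, 639→1, 855→3
Rank sum = 5 + 1 + 3 = 9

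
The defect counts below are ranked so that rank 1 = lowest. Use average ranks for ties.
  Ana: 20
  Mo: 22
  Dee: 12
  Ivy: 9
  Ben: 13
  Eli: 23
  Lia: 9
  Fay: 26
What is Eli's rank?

Sorted (ascending): 9, 9, 12, 13, 20, 22, 23, 26
The 2 values of 9 occupy positions 1–2 → average rank (1+2)/2 = 1.5.
Eli has value 23 → rank 7.

7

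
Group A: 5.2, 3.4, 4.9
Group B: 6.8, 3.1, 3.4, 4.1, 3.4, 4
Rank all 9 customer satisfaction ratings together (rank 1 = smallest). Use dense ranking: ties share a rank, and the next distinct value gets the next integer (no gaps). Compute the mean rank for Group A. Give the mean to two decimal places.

4.33

Sorted (ascending): 3.1, 3.4, 3.4, 3.4, 4, 4.1, 4.9, 5.2, 6.8
The 3 values of 3.4 share dense rank 2.
Remaining distinct values take the next consecutive integers.
Group A values → pooled ranks: 5.2→6, 3.4→2, 4.9→5
Mean rank = (6 + 2 + 5) / 3 = 4.33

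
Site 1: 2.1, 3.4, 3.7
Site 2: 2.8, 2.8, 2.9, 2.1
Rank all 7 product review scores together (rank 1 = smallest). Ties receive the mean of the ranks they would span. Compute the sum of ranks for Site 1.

Sorted (ascending): 2.1, 2.1, 2.8, 2.8, 2.9, 3.4, 3.7
The 2 values of 2.1 occupy positions 1–2 → average rank (1+2)/2 = 1.5.
The 2 values of 2.8 occupy positions 3–4 → average rank (3+4)/2 = 3.5.
Site 1 values → pooled ranks: 2.1→1.5, 3.4→6, 3.7→7
Rank sum = 1.5 + 6 + 7 = 14.5

14.5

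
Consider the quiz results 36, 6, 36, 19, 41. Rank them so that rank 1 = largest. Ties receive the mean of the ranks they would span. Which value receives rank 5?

Sorted (descending): 41, 36, 36, 19, 6
The 2 values of 36 occupy positions 2–3 → average rank (2+3)/2 = 2.5.
Rank 5 → value 6.

6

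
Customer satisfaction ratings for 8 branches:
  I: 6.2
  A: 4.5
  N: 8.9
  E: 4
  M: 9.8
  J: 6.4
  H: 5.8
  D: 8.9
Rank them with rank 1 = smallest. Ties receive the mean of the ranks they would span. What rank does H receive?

Sorted (ascending): 4, 4.5, 5.8, 6.2, 6.4, 8.9, 8.9, 9.8
The 2 values of 8.9 occupy positions 6–7 → average rank (6+7)/2 = 6.5.
H has value 5.8 → rank 3.

3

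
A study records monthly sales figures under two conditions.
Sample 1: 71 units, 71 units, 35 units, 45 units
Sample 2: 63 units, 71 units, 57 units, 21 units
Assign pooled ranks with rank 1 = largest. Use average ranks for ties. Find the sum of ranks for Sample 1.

17

Sorted (descending): 71, 71, 71, 63, 57, 45, 35, 21
The 3 values of 71 occupy positions 1–3 → average rank 2.
Sample 1 values → pooled ranks: 71→2, 71→2, 35→7, 45→6
Rank sum = 2 + 2 + 7 + 6 = 17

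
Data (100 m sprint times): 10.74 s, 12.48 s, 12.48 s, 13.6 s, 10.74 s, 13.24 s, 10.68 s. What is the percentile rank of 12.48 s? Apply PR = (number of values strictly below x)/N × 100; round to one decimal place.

N = 7.
Strictly below 12.48: 3. Equal to 12.48: 2.
PR = 3/7 × 100 = 42.9

42.9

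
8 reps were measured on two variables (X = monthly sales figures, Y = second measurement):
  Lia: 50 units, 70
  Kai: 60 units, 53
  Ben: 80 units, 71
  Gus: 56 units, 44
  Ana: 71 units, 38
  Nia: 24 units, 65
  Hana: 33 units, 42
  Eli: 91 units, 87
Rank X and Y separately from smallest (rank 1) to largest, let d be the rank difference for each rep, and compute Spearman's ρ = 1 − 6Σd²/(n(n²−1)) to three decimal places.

Ranks of variable 1: 3, 5, 7, 4, 6, 1, 2, 8
Ranks of variable 2: 6, 4, 7, 3, 1, 5, 2, 8
d = r₁ − r₂: -3, 1, 0, 1, 5, -4, 0, 0
d²: 9, 1, 0, 1, 25, 16, 0, 0; Σd² = 52
ρ = 1 − 6·52/(8·63) = 1 − 312/504 = 0.381

0.381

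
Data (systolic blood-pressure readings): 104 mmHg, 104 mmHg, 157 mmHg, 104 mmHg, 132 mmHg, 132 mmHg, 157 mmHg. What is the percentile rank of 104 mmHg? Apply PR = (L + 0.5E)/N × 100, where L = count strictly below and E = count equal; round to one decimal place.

21.4

N = 7.
Strictly below 104: 0. Equal to 104: 3.
PR = (0 + 0.5·3)/7 × 100 = 21.4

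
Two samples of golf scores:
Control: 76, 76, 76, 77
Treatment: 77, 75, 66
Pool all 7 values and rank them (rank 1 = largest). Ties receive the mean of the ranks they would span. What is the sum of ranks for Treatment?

14.5

Sorted (descending): 77, 77, 76, 76, 76, 75, 66
The 2 values of 77 occupy positions 1–2 → average rank (1+2)/2 = 1.5.
The 3 values of 76 occupy positions 3–5 → average rank 4.
Treatment values → pooled ranks: 77→1.5, 75→6, 66→7
Rank sum = 1.5 + 6 + 7 = 14.5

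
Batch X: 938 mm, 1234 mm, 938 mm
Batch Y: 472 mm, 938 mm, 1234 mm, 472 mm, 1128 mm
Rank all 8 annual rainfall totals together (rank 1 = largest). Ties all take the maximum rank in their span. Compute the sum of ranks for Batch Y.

27

Sorted (descending): 1234, 1234, 1128, 938, 938, 938, 472, 472
The 2 values of 1234 occupy positions 1–2 → each gets rank 2.
The 3 values of 938 occupy positions 4–6 → each gets rank 6.
The 2 values of 472 occupy positions 7–8 → each gets rank 8.
Batch Y values → pooled ranks: 472→8, 938→6, 1234→2, 472→8, 1128→3
Rank sum = 8 + 6 + 2 + 8 + 3 = 27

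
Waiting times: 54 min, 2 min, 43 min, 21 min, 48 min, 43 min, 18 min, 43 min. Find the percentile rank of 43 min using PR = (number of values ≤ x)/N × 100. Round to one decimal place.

75.0

N = 8.
Strictly below 43: 3. Equal to 43: 3.
PR = 6/8 × 100 = 75.0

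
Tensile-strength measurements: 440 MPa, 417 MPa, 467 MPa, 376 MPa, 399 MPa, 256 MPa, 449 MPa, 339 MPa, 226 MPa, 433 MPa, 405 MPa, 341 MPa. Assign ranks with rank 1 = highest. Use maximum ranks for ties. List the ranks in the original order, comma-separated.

3, 5, 1, 8, 7, 11, 2, 10, 12, 4, 6, 9

Sorted (descending): 467, 449, 440, 433, 417, 405, 399, 376, 341, 339, 256, 226
No ties — each value takes its position as its rank.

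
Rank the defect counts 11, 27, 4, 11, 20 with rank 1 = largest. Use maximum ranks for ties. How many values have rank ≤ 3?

2

Sorted (descending): 27, 20, 11, 11, 4
The 2 values of 11 occupy positions 3–4 → each gets rank 4.
Ranks ≤ 3: {1, 2} → 2 values.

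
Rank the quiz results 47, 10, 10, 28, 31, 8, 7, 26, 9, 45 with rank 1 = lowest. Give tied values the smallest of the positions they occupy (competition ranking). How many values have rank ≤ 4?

5

Sorted (ascending): 7, 8, 9, 10, 10, 26, 28, 31, 45, 47
The 2 values of 10 occupy positions 4–5 → each gets rank 4.
Ranks ≤ 4: {1, 2, 3, 4, 4} → 5 values.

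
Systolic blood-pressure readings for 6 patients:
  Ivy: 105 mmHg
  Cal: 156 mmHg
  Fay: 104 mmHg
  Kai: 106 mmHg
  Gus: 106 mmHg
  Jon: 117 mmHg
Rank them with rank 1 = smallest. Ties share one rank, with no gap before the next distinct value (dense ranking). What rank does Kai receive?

3

Sorted (ascending): 104, 105, 106, 106, 117, 156
The 2 values of 106 share dense rank 3.
Remaining distinct values take the next consecutive integers.
Kai has value 106 mmHg → rank 3.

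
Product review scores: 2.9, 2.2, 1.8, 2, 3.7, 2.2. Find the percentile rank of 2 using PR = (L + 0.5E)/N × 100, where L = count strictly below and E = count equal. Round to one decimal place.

25.0

N = 6.
Strictly below 2: 1. Equal to 2: 1.
PR = (1 + 0.5·1)/6 × 100 = 25.0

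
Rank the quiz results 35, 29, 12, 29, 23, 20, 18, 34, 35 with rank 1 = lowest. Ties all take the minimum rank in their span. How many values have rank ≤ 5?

Sorted (ascending): 12, 18, 20, 23, 29, 29, 34, 35, 35
The 2 values of 29 occupy positions 5–6 → each gets rank 5.
The 2 values of 35 occupy positions 8–9 → each gets rank 8.
Ranks ≤ 5: {1, 2, 3, 4, 5, 5} → 6 values.

6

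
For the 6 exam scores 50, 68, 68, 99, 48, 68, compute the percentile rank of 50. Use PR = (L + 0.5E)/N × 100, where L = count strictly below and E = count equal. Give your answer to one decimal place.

N = 6.
Strictly below 50: 1. Equal to 50: 1.
PR = (1 + 0.5·1)/6 × 100 = 25.0

25.0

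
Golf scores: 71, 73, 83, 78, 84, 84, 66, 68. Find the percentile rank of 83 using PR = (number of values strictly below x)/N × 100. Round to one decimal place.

N = 8.
Strictly below 83: 5. Equal to 83: 1.
PR = 5/8 × 100 = 62.5

62.5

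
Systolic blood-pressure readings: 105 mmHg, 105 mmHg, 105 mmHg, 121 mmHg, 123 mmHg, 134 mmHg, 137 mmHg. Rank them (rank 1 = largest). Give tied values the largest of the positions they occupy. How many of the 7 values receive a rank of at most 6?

4

Sorted (descending): 137, 134, 123, 121, 105, 105, 105
The 3 values of 105 occupy positions 5–7 → each gets rank 7.
Ranks ≤ 6: {1, 2, 3, 4} → 4 values.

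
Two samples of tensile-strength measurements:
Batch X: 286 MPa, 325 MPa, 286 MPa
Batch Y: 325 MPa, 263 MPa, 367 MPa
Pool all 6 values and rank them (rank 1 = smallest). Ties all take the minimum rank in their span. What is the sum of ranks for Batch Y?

Sorted (ascending): 263, 286, 286, 325, 325, 367
The 2 values of 286 occupy positions 2–3 → each gets rank 2.
The 2 values of 325 occupy positions 4–5 → each gets rank 4.
Batch Y values → pooled ranks: 325→4, 263→1, 367→6
Rank sum = 4 + 1 + 6 = 11

11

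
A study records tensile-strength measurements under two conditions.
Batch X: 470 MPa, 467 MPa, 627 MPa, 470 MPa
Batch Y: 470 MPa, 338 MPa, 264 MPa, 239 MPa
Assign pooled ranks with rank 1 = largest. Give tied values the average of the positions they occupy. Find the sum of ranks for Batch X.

Sorted (descending): 627, 470, 470, 470, 467, 338, 264, 239
The 3 values of 470 occupy positions 2–4 → average rank 3.
Batch X values → pooled ranks: 470→3, 467→5, 627→1, 470→3
Rank sum = 3 + 5 + 1 + 3 = 12

12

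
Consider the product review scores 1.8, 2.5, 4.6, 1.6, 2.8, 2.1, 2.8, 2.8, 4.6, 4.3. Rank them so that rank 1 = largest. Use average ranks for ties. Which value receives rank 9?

1.8

Sorted (descending): 4.6, 4.6, 4.3, 2.8, 2.8, 2.8, 2.5, 2.1, 1.8, 1.6
The 2 values of 4.6 occupy positions 1–2 → average rank (1+2)/2 = 1.5.
The 3 values of 2.8 occupy positions 4–6 → average rank 5.
Rank 9 → value 1.8.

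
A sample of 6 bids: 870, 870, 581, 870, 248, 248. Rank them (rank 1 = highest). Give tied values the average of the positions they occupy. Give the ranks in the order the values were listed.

Sorted (descending): 870, 870, 870, 581, 248, 248
The 3 values of 870 occupy positions 1–3 → average rank 2.
The 2 values of 248 occupy positions 5–6 → average rank (5+6)/2 = 5.5.

2, 2, 4, 2, 5.5, 5.5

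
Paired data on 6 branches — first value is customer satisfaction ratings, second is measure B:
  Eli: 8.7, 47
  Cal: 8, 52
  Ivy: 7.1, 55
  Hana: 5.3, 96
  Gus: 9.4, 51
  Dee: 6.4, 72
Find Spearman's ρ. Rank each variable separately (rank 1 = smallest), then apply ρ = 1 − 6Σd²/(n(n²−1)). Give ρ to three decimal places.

Ranks of variable 1: 5, 4, 3, 1, 6, 2
Ranks of variable 2: 1, 3, 4, 6, 2, 5
d = r₁ − r₂: 4, 1, -1, -5, 4, -3
d²: 16, 1, 1, 25, 16, 9; Σd² = 68
ρ = 1 − 6·68/(6·35) = 1 − 408/210 = -0.943

-0.943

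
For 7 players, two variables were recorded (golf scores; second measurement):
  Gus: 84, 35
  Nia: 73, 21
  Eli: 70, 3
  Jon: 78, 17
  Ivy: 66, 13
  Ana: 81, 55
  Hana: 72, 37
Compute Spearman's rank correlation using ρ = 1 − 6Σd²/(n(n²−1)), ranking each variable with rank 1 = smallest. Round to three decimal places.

0.643

Ranks of variable 1: 7, 4, 2, 5, 1, 6, 3
Ranks of variable 2: 5, 4, 1, 3, 2, 7, 6
d = r₁ − r₂: 2, 0, 1, 2, -1, -1, -3
d²: 4, 0, 1, 4, 1, 1, 9; Σd² = 20
ρ = 1 − 6·20/(7·48) = 1 − 120/336 = 0.643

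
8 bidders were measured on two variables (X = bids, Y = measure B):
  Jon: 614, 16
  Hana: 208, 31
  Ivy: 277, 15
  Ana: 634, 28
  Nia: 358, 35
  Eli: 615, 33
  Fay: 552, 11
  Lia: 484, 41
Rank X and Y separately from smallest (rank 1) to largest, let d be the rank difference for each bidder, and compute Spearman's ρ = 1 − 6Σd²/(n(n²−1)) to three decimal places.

Ranks of variable 1: 6, 1, 2, 8, 3, 7, 5, 4
Ranks of variable 2: 3, 5, 2, 4, 7, 6, 1, 8
d = r₁ − r₂: 3, -4, 0, 4, -4, 1, 4, -4
d²: 9, 16, 0, 16, 16, 1, 16, 16; Σd² = 90
ρ = 1 − 6·90/(8·63) = 1 − 540/504 = -0.071

-0.071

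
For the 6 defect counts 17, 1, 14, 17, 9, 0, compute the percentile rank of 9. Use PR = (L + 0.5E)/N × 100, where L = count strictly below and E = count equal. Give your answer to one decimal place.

N = 6.
Strictly below 9: 2. Equal to 9: 1.
PR = (2 + 0.5·1)/6 × 100 = 41.7

41.7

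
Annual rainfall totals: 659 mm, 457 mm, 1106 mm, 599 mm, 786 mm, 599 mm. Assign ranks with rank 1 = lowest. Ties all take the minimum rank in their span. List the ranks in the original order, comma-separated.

4, 1, 6, 2, 5, 2

Sorted (ascending): 457, 599, 599, 659, 786, 1106
The 2 values of 599 occupy positions 2–3 → each gets rank 2.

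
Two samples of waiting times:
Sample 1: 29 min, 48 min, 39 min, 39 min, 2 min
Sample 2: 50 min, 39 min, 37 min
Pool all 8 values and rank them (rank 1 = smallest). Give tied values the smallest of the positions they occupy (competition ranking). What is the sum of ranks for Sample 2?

15

Sorted (ascending): 2, 29, 37, 39, 39, 39, 48, 50
The 3 values of 39 occupy positions 4–6 → each gets rank 4.
Sample 2 values → pooled ranks: 50→8, 39→4, 37→3
Rank sum = 8 + 4 + 3 = 15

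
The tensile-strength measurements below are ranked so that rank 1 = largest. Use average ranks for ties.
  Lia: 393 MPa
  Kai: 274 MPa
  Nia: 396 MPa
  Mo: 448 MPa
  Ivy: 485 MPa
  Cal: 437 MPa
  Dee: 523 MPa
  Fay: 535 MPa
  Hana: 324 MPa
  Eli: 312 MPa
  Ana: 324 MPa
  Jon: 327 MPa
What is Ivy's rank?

Sorted (descending): 535, 523, 485, 448, 437, 396, 393, 327, 324, 324, 312, 274
The 2 values of 324 occupy positions 9–10 → average rank (9+10)/2 = 9.5.
Ivy has value 485 MPa → rank 3.

3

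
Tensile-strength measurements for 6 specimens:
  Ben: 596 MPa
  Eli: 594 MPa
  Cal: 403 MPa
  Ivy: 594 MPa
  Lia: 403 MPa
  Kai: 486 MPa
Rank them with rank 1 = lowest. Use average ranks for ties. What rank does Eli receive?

Sorted (ascending): 403, 403, 486, 594, 594, 596
The 2 values of 403 occupy positions 1–2 → average rank (1+2)/2 = 1.5.
The 2 values of 594 occupy positions 4–5 → average rank (4+5)/2 = 4.5.
Eli has value 594 MPa → rank 4.5.

4.5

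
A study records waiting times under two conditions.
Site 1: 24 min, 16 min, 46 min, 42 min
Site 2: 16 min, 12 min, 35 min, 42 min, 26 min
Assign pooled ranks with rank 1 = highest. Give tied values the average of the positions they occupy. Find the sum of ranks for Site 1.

17

Sorted (descending): 46, 42, 42, 35, 26, 24, 16, 16, 12
The 2 values of 42 occupy positions 2–3 → average rank (2+3)/2 = 2.5.
The 2 values of 16 occupy positions 7–8 → average rank (7+8)/2 = 7.5.
Site 1 values → pooled ranks: 24→6, 16→7.5, 46→1, 42→2.5
Rank sum = 6 + 7.5 + 1 + 2.5 = 17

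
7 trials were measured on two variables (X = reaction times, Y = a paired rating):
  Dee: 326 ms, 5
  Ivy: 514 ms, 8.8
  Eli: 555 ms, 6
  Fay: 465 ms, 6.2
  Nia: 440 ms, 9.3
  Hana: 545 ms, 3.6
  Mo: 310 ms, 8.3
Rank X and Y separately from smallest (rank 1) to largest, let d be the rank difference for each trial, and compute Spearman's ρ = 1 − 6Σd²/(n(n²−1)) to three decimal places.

-0.321

Ranks of variable 1: 2, 5, 7, 4, 3, 6, 1
Ranks of variable 2: 2, 6, 3, 4, 7, 1, 5
d = r₁ − r₂: 0, -1, 4, 0, -4, 5, -4
d²: 0, 1, 16, 0, 16, 25, 16; Σd² = 74
ρ = 1 − 6·74/(7·48) = 1 − 444/336 = -0.321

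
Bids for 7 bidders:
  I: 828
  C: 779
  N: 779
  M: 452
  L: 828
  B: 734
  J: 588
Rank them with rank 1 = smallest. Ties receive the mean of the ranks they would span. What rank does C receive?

Sorted (ascending): 452, 588, 734, 779, 779, 828, 828
The 2 values of 779 occupy positions 4–5 → average rank (4+5)/2 = 4.5.
The 2 values of 828 occupy positions 6–7 → average rank (6+7)/2 = 6.5.
C has value 779 → rank 4.5.

4.5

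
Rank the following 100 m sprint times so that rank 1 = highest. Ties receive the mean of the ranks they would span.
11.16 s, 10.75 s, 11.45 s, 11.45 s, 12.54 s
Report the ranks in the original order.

4, 5, 2.5, 2.5, 1

Sorted (descending): 12.54, 11.45, 11.45, 11.16, 10.75
The 2 values of 11.45 occupy positions 2–3 → average rank (2+3)/2 = 2.5.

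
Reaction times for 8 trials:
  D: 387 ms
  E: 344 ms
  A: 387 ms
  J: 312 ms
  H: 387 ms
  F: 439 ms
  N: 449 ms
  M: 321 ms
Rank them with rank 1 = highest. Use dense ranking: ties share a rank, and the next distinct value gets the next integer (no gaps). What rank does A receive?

Sorted (descending): 449, 439, 387, 387, 387, 344, 321, 312
The 3 values of 387 share dense rank 3.
Remaining distinct values take the next consecutive integers.
A has value 387 ms → rank 3.

3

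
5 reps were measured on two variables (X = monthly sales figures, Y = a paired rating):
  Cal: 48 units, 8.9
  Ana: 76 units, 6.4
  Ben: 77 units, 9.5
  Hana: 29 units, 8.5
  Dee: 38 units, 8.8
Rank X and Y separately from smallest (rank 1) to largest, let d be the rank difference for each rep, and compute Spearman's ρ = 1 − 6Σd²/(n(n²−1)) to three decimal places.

Ranks of variable 1: 3, 4, 5, 1, 2
Ranks of variable 2: 4, 1, 5, 2, 3
d = r₁ − r₂: -1, 3, 0, -1, -1
d²: 1, 9, 0, 1, 1; Σd² = 12
ρ = 1 − 6·12/(5·24) = 1 − 72/120 = 0.400

0.400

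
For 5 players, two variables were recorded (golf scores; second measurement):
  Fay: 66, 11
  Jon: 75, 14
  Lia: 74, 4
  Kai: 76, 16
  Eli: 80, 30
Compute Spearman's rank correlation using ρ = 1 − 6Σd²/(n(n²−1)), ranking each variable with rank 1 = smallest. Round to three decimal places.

0.900

Ranks of variable 1: 1, 3, 2, 4, 5
Ranks of variable 2: 2, 3, 1, 4, 5
d = r₁ − r₂: -1, 0, 1, 0, 0
d²: 1, 0, 1, 0, 0; Σd² = 2
ρ = 1 − 6·2/(5·24) = 1 − 12/120 = 0.900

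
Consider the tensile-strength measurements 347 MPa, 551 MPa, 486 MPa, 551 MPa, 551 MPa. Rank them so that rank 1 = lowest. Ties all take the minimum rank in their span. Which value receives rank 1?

Sorted (ascending): 347, 486, 551, 551, 551
The 3 values of 551 occupy positions 3–5 → each gets rank 3.
Rank 1 → value 347.

347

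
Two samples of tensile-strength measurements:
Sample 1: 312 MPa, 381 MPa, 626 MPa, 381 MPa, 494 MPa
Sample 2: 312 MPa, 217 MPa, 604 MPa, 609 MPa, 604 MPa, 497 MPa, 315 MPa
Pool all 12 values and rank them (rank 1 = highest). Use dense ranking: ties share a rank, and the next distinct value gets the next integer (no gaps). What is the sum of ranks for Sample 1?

Sorted (descending): 626, 609, 604, 604, 497, 494, 381, 381, 315, 312, 312, 217
The 2 values of 604 share dense rank 3.
The 2 values of 381 share dense rank 6.
The 2 values of 312 share dense rank 8.
Remaining distinct values take the next consecutive integers.
Sample 1 values → pooled ranks: 312→8, 381→6, 626→1, 381→6, 494→5
Rank sum = 8 + 6 + 1 + 6 + 5 = 26

26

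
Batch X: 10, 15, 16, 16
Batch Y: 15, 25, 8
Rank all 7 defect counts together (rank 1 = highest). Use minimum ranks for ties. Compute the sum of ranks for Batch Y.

12

Sorted (descending): 25, 16, 16, 15, 15, 10, 8
The 2 values of 16 occupy positions 2–3 → each gets rank 2.
The 2 values of 15 occupy positions 4–5 → each gets rank 4.
Batch Y values → pooled ranks: 15→4, 25→1, 8→7
Rank sum = 4 + 1 + 7 = 12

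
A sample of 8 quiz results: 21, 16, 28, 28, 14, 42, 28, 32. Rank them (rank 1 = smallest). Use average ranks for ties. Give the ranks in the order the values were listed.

3, 2, 5, 5, 1, 8, 5, 7

Sorted (ascending): 14, 16, 21, 28, 28, 28, 32, 42
The 3 values of 28 occupy positions 4–6 → average rank 5.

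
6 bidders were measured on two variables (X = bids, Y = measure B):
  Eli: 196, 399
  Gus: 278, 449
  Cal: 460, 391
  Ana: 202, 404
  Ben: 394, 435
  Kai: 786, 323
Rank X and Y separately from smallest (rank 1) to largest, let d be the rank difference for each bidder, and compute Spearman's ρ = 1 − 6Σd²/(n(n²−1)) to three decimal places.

Ranks of variable 1: 1, 3, 5, 2, 4, 6
Ranks of variable 2: 3, 6, 2, 4, 5, 1
d = r₁ − r₂: -2, -3, 3, -2, -1, 5
d²: 4, 9, 9, 4, 1, 25; Σd² = 52
ρ = 1 − 6·52/(6·35) = 1 − 312/210 = -0.486

-0.486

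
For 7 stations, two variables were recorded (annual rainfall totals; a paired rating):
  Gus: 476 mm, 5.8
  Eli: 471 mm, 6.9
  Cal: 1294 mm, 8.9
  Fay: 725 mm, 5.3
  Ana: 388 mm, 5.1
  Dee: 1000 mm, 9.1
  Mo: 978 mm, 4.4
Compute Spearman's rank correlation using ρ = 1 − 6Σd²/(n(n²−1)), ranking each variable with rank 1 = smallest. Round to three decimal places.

Ranks of variable 1: 3, 2, 7, 4, 1, 6, 5
Ranks of variable 2: 4, 5, 6, 3, 2, 7, 1
d = r₁ − r₂: -1, -3, 1, 1, -1, -1, 4
d²: 1, 9, 1, 1, 1, 1, 16; Σd² = 30
ρ = 1 − 6·30/(7·48) = 1 − 180/336 = 0.464

0.464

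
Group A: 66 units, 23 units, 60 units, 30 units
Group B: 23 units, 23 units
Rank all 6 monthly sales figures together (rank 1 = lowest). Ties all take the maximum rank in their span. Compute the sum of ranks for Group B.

Sorted (ascending): 23, 23, 23, 30, 60, 66
The 3 values of 23 occupy positions 1–3 → each gets rank 3.
Group B values → pooled ranks: 23→3, 23→3
Rank sum = 3 + 3 = 6

6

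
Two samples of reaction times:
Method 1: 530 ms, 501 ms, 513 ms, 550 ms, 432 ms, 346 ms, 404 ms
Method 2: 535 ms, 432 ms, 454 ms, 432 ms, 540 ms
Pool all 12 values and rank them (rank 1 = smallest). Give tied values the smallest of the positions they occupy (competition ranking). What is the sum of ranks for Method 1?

42

Sorted (ascending): 346, 404, 432, 432, 432, 454, 501, 513, 530, 535, 540, 550
The 3 values of 432 occupy positions 3–5 → each gets rank 3.
Method 1 values → pooled ranks: 530→9, 501→7, 513→8, 550→12, 432→3, 346→1, 404→2
Rank sum = 9 + 7 + 8 + 12 + 3 + 1 + 2 = 42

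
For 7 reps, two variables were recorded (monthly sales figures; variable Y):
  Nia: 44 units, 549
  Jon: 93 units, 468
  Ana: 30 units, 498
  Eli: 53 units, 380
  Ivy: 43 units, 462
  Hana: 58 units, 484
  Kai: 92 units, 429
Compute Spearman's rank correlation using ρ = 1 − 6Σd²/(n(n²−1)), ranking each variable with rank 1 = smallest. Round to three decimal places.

Ranks of variable 1: 3, 7, 1, 4, 2, 5, 6
Ranks of variable 2: 7, 4, 6, 1, 3, 5, 2
d = r₁ − r₂: -4, 3, -5, 3, -1, 0, 4
d²: 16, 9, 25, 9, 1, 0, 16; Σd² = 76
ρ = 1 − 6·76/(7·48) = 1 − 456/336 = -0.357

-0.357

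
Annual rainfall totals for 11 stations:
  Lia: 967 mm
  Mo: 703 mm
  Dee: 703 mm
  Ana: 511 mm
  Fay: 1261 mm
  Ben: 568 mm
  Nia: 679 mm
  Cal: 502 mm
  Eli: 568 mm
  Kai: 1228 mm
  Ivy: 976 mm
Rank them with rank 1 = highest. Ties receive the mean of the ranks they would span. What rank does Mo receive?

Sorted (descending): 1261, 1228, 976, 967, 703, 703, 679, 568, 568, 511, 502
The 2 values of 703 occupy positions 5–6 → average rank (5+6)/2 = 5.5.
The 2 values of 568 occupy positions 8–9 → average rank (8+9)/2 = 8.5.
Mo has value 703 mm → rank 5.5.

5.5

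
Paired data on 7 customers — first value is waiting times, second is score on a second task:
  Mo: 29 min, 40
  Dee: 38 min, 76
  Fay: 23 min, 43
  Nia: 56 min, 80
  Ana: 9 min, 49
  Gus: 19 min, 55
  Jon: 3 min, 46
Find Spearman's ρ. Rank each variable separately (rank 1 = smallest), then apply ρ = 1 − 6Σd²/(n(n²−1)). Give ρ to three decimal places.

Ranks of variable 1: 5, 6, 4, 7, 2, 3, 1
Ranks of variable 2: 1, 6, 2, 7, 4, 5, 3
d = r₁ − r₂: 4, 0, 2, 0, -2, -2, -2
d²: 16, 0, 4, 0, 4, 4, 4; Σd² = 32
ρ = 1 − 6·32/(7·48) = 1 − 192/336 = 0.429

0.429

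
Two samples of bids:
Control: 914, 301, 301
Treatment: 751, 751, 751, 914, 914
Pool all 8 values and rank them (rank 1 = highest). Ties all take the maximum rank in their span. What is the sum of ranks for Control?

19

Sorted (descending): 914, 914, 914, 751, 751, 751, 301, 301
The 3 values of 914 occupy positions 1–3 → each gets rank 3.
The 3 values of 751 occupy positions 4–6 → each gets rank 6.
The 2 values of 301 occupy positions 7–8 → each gets rank 8.
Control values → pooled ranks: 914→3, 301→8, 301→8
Rank sum = 3 + 8 + 8 = 19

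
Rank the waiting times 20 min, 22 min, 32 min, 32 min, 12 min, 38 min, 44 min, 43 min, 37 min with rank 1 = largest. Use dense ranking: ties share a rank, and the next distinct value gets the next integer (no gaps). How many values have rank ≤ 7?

8

Sorted (descending): 44, 43, 38, 37, 32, 32, 22, 20, 12
The 2 values of 32 share dense rank 5.
Remaining distinct values take the next consecutive integers.
Ranks ≤ 7: {1, 2, 3, 4, 5, 5, 6, 7} → 8 values.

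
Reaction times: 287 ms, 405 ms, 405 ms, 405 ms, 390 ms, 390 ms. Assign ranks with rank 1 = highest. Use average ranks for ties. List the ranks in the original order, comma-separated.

Sorted (descending): 405, 405, 405, 390, 390, 287
The 3 values of 405 occupy positions 1–3 → average rank 2.
The 2 values of 390 occupy positions 4–5 → average rank (4+5)/2 = 4.5.

6, 2, 2, 2, 4.5, 4.5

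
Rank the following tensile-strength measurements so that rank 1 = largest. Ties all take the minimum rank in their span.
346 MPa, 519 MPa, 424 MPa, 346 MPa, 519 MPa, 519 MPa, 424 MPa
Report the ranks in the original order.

Sorted (descending): 519, 519, 519, 424, 424, 346, 346
The 3 values of 519 occupy positions 1–3 → each gets rank 1.
The 2 values of 424 occupy positions 4–5 → each gets rank 4.
The 2 values of 346 occupy positions 6–7 → each gets rank 6.

6, 1, 4, 6, 1, 1, 4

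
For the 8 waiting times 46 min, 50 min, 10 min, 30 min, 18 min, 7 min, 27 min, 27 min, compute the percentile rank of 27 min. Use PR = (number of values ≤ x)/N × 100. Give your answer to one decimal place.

62.5

N = 8.
Strictly below 27: 3. Equal to 27: 2.
PR = 5/8 × 100 = 62.5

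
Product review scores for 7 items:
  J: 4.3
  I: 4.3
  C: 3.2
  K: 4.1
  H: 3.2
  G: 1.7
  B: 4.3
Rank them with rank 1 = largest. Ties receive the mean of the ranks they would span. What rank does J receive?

2

Sorted (descending): 4.3, 4.3, 4.3, 4.1, 3.2, 3.2, 1.7
The 3 values of 4.3 occupy positions 1–3 → average rank 2.
The 2 values of 3.2 occupy positions 5–6 → average rank (5+6)/2 = 5.5.
J has value 4.3 → rank 2.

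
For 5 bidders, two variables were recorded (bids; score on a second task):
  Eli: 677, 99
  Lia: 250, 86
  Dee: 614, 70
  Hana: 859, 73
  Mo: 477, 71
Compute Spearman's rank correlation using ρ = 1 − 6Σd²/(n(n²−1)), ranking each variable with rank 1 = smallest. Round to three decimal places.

0.100

Ranks of variable 1: 4, 1, 3, 5, 2
Ranks of variable 2: 5, 4, 1, 3, 2
d = r₁ − r₂: -1, -3, 2, 2, 0
d²: 1, 9, 4, 4, 0; Σd² = 18
ρ = 1 − 6·18/(5·24) = 1 − 108/120 = 0.100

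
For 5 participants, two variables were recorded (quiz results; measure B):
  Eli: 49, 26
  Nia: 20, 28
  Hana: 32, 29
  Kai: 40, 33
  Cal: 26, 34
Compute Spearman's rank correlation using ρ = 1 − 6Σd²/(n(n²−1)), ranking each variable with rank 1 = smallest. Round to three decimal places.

-0.300

Ranks of variable 1: 5, 1, 3, 4, 2
Ranks of variable 2: 1, 2, 3, 4, 5
d = r₁ − r₂: 4, -1, 0, 0, -3
d²: 16, 1, 0, 0, 9; Σd² = 26
ρ = 1 − 6·26/(5·24) = 1 − 156/120 = -0.300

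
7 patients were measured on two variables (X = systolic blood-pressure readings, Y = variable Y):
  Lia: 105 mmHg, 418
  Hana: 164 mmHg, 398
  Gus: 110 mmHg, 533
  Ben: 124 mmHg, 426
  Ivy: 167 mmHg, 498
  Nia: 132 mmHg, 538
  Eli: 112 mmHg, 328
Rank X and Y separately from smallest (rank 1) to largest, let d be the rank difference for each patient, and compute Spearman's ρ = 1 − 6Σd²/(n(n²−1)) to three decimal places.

0.143

Ranks of variable 1: 1, 6, 2, 4, 7, 5, 3
Ranks of variable 2: 3, 2, 6, 4, 5, 7, 1
d = r₁ − r₂: -2, 4, -4, 0, 2, -2, 2
d²: 4, 16, 16, 0, 4, 4, 4; Σd² = 48
ρ = 1 − 6·48/(7·48) = 1 − 288/336 = 0.143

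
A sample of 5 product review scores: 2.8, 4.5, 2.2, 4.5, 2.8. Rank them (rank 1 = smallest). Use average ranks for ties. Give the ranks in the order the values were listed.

2.5, 4.5, 1, 4.5, 2.5

Sorted (ascending): 2.2, 2.8, 2.8, 4.5, 4.5
The 2 values of 2.8 occupy positions 2–3 → average rank (2+3)/2 = 2.5.
The 2 values of 4.5 occupy positions 4–5 → average rank (4+5)/2 = 4.5.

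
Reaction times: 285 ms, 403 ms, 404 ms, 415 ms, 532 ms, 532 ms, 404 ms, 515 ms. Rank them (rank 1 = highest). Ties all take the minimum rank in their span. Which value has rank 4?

Sorted (descending): 532, 532, 515, 415, 404, 404, 403, 285
The 2 values of 532 occupy positions 1–2 → each gets rank 1.
The 2 values of 404 occupy positions 5–6 → each gets rank 5.
Rank 4 → value 415.

415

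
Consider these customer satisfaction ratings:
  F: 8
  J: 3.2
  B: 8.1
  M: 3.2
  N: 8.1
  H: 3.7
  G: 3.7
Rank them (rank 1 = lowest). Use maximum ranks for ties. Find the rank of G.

4

Sorted (ascending): 3.2, 3.2, 3.7, 3.7, 8, 8.1, 8.1
The 2 values of 3.2 occupy positions 1–2 → each gets rank 2.
The 2 values of 3.7 occupy positions 3–4 → each gets rank 4.
The 2 values of 8.1 occupy positions 6–7 → each gets rank 7.
G has value 3.7 → rank 4.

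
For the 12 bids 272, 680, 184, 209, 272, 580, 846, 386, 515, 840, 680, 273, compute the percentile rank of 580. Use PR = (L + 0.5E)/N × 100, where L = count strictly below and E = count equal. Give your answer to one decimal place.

62.5

N = 12.
Strictly below 580: 7. Equal to 580: 1.
PR = (7 + 0.5·1)/12 × 100 = 62.5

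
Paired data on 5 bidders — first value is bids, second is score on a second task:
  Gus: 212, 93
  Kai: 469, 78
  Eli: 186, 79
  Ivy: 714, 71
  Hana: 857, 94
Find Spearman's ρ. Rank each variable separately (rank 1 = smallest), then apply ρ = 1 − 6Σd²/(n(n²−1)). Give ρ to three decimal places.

Ranks of variable 1: 2, 3, 1, 4, 5
Ranks of variable 2: 4, 2, 3, 1, 5
d = r₁ − r₂: -2, 1, -2, 3, 0
d²: 4, 1, 4, 9, 0; Σd² = 18
ρ = 1 − 6·18/(5·24) = 1 − 108/120 = 0.100

0.100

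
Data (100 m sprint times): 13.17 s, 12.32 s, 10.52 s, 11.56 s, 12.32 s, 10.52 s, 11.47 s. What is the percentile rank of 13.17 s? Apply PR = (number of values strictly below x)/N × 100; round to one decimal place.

N = 7.
Strictly below 13.17: 6. Equal to 13.17: 1.
PR = 6/7 × 100 = 85.7

85.7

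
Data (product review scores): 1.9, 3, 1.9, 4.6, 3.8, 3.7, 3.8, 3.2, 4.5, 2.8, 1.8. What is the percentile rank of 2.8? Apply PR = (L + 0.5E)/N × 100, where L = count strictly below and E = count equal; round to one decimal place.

N = 11.
Strictly below 2.8: 3. Equal to 2.8: 1.
PR = (3 + 0.5·1)/11 × 100 = 31.8

31.8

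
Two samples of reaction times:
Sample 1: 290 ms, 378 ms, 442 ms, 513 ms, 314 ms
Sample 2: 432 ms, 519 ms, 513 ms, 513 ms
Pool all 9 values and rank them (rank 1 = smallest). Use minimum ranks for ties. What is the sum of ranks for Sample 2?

Sorted (ascending): 290, 314, 378, 432, 442, 513, 513, 513, 519
The 3 values of 513 occupy positions 6–8 → each gets rank 6.
Sample 2 values → pooled ranks: 432→4, 519→9, 513→6, 513→6
Rank sum = 4 + 9 + 6 + 6 = 25

25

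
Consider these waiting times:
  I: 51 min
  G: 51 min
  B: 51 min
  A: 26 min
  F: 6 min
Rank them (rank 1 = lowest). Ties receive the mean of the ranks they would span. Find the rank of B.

Sorted (ascending): 6, 26, 51, 51, 51
The 3 values of 51 occupy positions 3–5 → average rank 4.
B has value 51 min → rank 4.

4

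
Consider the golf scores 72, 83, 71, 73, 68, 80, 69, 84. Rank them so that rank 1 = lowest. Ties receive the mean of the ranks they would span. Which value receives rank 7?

83

Sorted (ascending): 68, 69, 71, 72, 73, 80, 83, 84
No ties — each value takes its position as its rank.
Rank 7 → value 83.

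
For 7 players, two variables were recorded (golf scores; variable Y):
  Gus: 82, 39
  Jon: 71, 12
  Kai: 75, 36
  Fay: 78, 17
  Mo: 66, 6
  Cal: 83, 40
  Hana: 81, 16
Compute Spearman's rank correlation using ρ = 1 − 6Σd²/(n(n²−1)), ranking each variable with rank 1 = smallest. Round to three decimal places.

Ranks of variable 1: 6, 2, 3, 4, 1, 7, 5
Ranks of variable 2: 6, 2, 5, 4, 1, 7, 3
d = r₁ − r₂: 0, 0, -2, 0, 0, 0, 2
d²: 0, 0, 4, 0, 0, 0, 4; Σd² = 8
ρ = 1 − 6·8/(7·48) = 1 − 48/336 = 0.857

0.857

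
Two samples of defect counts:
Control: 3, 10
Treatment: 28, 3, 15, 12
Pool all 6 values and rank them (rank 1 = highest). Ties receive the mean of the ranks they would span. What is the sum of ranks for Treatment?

Sorted (descending): 28, 15, 12, 10, 3, 3
The 2 values of 3 occupy positions 5–6 → average rank (5+6)/2 = 5.5.
Treatment values → pooled ranks: 28→1, 3→5.5, 15→2, 12→3
Rank sum = 1 + 5.5 + 2 + 3 = 11.5

11.5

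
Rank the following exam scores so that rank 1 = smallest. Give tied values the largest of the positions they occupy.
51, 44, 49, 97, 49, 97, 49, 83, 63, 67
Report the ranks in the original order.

Sorted (ascending): 44, 49, 49, 49, 51, 63, 67, 83, 97, 97
The 3 values of 49 occupy positions 2–4 → each gets rank 4.
The 2 values of 97 occupy positions 9–10 → each gets rank 10.

5, 1, 4, 10, 4, 10, 4, 8, 6, 7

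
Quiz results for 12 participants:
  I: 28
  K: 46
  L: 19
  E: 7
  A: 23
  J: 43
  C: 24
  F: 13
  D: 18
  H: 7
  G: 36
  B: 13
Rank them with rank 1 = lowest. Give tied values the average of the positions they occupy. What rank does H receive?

1.5

Sorted (ascending): 7, 7, 13, 13, 18, 19, 23, 24, 28, 36, 43, 46
The 2 values of 7 occupy positions 1–2 → average rank (1+2)/2 = 1.5.
The 2 values of 13 occupy positions 3–4 → average rank (3+4)/2 = 3.5.
H has value 7 → rank 1.5.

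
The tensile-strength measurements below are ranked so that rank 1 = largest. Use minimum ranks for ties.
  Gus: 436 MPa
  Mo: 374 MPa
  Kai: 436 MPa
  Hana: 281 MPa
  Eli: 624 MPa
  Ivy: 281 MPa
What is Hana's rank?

Sorted (descending): 624, 436, 436, 374, 281, 281
The 2 values of 436 occupy positions 2–3 → each gets rank 2.
The 2 values of 281 occupy positions 5–6 → each gets rank 5.
Hana has value 281 MPa → rank 5.

5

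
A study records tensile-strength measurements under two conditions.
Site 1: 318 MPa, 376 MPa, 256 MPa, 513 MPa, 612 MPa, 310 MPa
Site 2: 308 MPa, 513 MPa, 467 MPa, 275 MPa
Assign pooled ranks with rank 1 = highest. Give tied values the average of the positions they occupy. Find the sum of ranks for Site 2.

23.5

Sorted (descending): 612, 513, 513, 467, 376, 318, 310, 308, 275, 256
The 2 values of 513 occupy positions 2–3 → average rank (2+3)/2 = 2.5.
Site 2 values → pooled ranks: 308→8, 513→2.5, 467→4, 275→9
Rank sum = 8 + 2.5 + 4 + 9 = 23.5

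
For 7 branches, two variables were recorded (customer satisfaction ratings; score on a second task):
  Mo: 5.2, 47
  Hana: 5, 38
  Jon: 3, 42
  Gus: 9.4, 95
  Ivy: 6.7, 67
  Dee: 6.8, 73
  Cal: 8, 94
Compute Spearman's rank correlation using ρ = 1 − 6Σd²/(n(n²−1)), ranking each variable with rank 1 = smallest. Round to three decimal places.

0.964

Ranks of variable 1: 3, 2, 1, 7, 4, 5, 6
Ranks of variable 2: 3, 1, 2, 7, 4, 5, 6
d = r₁ − r₂: 0, 1, -1, 0, 0, 0, 0
d²: 0, 1, 1, 0, 0, 0, 0; Σd² = 2
ρ = 1 − 6·2/(7·48) = 1 − 12/336 = 0.964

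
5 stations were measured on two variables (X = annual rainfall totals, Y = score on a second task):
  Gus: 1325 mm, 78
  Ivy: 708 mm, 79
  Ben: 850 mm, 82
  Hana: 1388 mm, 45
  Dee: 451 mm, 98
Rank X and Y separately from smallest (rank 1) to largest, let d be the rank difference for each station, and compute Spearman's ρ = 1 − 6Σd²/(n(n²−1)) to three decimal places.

-0.900

Ranks of variable 1: 4, 2, 3, 5, 1
Ranks of variable 2: 2, 3, 4, 1, 5
d = r₁ − r₂: 2, -1, -1, 4, -4
d²: 4, 1, 1, 16, 16; Σd² = 38
ρ = 1 − 6·38/(5·24) = 1 − 228/120 = -0.900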